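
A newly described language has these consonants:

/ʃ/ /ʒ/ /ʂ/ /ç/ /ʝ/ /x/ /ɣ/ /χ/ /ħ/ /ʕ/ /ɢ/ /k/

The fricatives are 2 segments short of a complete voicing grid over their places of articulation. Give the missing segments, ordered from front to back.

/ʐ/, /ʁ/

postalveolar: voiceless /ʃ/, voiced /ʒ/.
retroflex: voiceless /ʂ/, voiced —.
palatal: voiceless /ç/, voiced /ʝ/.
velar: voiceless /x/, voiced /ɣ/.
uvular: voiceless /χ/, voiced —.
pharyngeal: voiceless /ħ/, voiced /ʕ/.
Gaps, from front to back: retroflex lacks voiced (/ʐ/); uvular lacks voiced (/ʁ/).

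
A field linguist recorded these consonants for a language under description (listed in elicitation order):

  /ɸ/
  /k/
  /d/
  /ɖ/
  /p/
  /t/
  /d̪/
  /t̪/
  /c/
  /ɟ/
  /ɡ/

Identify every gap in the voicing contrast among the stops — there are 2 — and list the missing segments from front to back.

/b/, /ʈ/

place of articulation  voiceless  voiced  
bilabial          p         —       
dental            t̪        d̪      
alveolar          t         d       
retroflex         —         ɖ       
palatal           c         ɟ       
velar             k         ɡ       
Gaps, from front to back: bilabial lacks voiced (/b/); retroflex lacks voiceless (/ʈ/).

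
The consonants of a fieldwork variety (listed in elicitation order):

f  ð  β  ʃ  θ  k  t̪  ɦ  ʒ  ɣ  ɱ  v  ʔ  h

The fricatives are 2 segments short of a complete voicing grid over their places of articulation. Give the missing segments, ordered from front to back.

bilabial: voiceless —, voiced /β/.
labiodental: voiceless /f/, voiced /v/.
dental: voiceless /θ/, voiced /ð/.
postalveolar: voiceless /ʃ/, voiced /ʒ/.
velar: voiceless —, voiced /ɣ/.
glottal: voiceless /h/, voiced /ɦ/.
Gaps, from front to back: bilabial lacks voiceless (/ɸ/); velar lacks voiceless (/x/).

/ɸ/, /x/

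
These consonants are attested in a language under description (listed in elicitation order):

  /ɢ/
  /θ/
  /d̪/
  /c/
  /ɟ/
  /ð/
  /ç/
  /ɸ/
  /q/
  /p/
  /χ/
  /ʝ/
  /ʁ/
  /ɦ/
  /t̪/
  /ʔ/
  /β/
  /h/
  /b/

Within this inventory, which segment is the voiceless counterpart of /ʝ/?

/ç/

/ʝ/ is a voiced palatal fricative.
The voiceless counterpart is a voiceless palatal fricative — in this inventory, /ç/.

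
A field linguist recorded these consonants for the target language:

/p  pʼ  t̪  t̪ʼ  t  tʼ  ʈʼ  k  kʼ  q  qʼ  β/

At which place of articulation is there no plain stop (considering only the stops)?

bilabial: plain /p/, ejective /pʼ/.
dental: plain /t̪/, ejective /t̪ʼ/.
alveolar: plain /t/, ejective /tʼ/.
retroflex: plain —, ejective /ʈʼ/.
velar: plain /k/, ejective /kʼ/.
uvular: plain /q/, ejective /qʼ/.
Every place of articulation has a plain member except retroflex, where /ʈ/ would be expected.

retroflex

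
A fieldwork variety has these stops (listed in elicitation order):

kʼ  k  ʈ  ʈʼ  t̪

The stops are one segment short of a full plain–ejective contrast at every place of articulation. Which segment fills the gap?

Plain: /t̪/ (dental), /ʈ/ (retroflex), /k/ (velar).
Ejective: /ʈʼ/ (retroflex), /kʼ/ (velar).
The dental row has no ejective member, so the gap is the ejective dental stop /t̪ʼ/.

/t̪ʼ/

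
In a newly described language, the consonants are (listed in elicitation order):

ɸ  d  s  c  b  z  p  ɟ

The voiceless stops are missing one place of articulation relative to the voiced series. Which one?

bilabial: voiceless /p/, voiced /b/.
alveolar: voiceless —, voiced /d/.
palatal: voiceless /c/, voiced /ɟ/.
Every place of articulation has a voiceless member except alveolar, where /t/ would be expected.

alveolar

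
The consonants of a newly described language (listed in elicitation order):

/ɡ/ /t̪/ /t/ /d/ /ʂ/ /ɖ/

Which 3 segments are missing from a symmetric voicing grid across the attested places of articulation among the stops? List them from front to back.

/d̪/, /ʈ/, /k/

place of articulation  voiceless  voiced  
dental            t̪        —       
alveolar          t         d       
retroflex         —         ɖ       
velar             —         ɡ       
Gaps, from front to back: dental lacks voiced (/d̪/); retroflex lacks voiceless (/ʈ/); velar lacks voiceless (/k/).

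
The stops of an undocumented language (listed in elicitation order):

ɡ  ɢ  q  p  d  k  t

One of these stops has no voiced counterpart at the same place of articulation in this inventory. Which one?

/p/

Alveolar: /t/ ~ /d/
Velar: /k/ ~ /ɡ/
Uvular: /q/ ~ /ɢ/
Bilabial: only /p/ (voiceless); no voiced partner.
So /p/ is the unpaired segment.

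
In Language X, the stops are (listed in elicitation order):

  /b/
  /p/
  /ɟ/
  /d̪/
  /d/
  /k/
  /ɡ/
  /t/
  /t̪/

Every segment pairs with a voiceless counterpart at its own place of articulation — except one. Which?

/ɟ/

Bilabial: /p/ ~ /b/
Dental: /t̪/ ~ /d̪/
Alveolar: /t/ ~ /d/
Velar: /k/ ~ /ɡ/
Palatal: only /ɟ/ (voiced); no voiceless partner.
So /ɟ/ is the unpaired segment.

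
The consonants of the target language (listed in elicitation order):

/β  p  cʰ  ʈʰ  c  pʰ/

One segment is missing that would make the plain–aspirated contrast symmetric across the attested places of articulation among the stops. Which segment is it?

/ʈ/

Plain: /p/ (bilabial), /c/ (palatal).
Aspirated: /pʰ/ (bilabial), /ʈʰ/ (retroflex), /cʰ/ (palatal).
The retroflex row has no plain member, so the gap is the plain retroflex stop /ʈ/.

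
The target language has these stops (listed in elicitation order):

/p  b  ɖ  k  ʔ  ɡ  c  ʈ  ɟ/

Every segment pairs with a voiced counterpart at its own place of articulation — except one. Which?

Bilabial: /p/ ~ /b/
Retroflex: /ʈ/ ~ /ɖ/
Palatal: /c/ ~ /ɟ/
Velar: /k/ ~ /ɡ/
Glottal: only /ʔ/ (voiceless); no voiced partner.
So /ʔ/ is the unpaired segment.

/ʔ/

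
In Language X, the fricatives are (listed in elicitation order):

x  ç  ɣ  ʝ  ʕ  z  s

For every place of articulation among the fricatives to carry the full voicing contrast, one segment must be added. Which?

alveolar: voiceless /s/, voiced /z/.
palatal: voiceless /ç/, voiced /ʝ/.
velar: voiceless /x/, voiced /ɣ/.
pharyngeal: voiceless —, voiced /ʕ/.
The pharyngeal row has no voiceless member, so the gap is the voiceless pharyngeal fricative /ħ/.

/ħ/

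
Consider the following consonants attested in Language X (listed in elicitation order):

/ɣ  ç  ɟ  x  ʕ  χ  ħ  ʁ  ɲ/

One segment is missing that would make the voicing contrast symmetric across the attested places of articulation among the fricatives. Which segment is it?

/ʝ/

place of articulation  voiceless  voiced  
palatal           ç         —       
velar             x         ɣ       
uvular            χ         ʁ       
pharyngeal        ħ         ʕ       
The palatal row has no voiced member, so the gap is the voiced palatal fricative /ʝ/.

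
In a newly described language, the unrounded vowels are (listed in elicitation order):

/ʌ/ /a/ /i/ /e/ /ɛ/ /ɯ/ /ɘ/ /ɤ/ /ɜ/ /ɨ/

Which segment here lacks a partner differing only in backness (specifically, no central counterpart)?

High: /i/ ~ /ɨ/ ~ /ɯ/
High-mid: /e/ ~ /ɘ/ ~ /ɤ/
Low-mid: /ɛ/ ~ /ɜ/ ~ /ʌ/
Low: only /a/ (front); no central partner.
So /a/ is the unpaired segment.

/a/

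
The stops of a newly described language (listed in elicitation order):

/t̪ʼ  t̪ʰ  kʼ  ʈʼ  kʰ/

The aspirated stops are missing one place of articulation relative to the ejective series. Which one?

Aspirated: /t̪ʰ/ (dental), /kʰ/ (velar).
Ejective: /t̪ʼ/ (dental), /ʈʼ/ (retroflex), /kʼ/ (velar).
Every place of articulation has an aspirated member except retroflex, where /ʈʰ/ would be expected.

retroflex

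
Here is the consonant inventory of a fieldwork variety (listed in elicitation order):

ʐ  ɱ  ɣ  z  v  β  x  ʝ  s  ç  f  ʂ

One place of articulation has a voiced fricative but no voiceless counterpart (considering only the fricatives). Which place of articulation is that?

bilabial

bilabial: voiceless —, voiced /β/.
labiodental: voiceless /f/, voiced /v/.
alveolar: voiceless /s/, voiced /z/.
retroflex: voiceless /ʂ/, voiced /ʐ/.
palatal: voiceless /ç/, voiced /ʝ/.
velar: voiceless /x/, voiced /ɣ/.
Every place of articulation has a voiceless member except bilabial, where /ɸ/ would be expected.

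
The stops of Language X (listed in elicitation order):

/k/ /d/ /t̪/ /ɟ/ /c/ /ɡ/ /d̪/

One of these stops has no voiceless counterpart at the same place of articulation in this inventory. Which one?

Dental: /t̪/ ~ /d̪/
Palatal: /c/ ~ /ɟ/
Velar: /k/ ~ /ɡ/
Alveolar: only /d/ (voiced); no voiceless partner.
So /d/ is the unpaired segment.

/d/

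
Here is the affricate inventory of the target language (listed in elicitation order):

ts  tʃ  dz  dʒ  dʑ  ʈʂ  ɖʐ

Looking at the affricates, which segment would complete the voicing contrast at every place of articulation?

Voiceless: /ts/ (alveolar), /tʃ/ (postalveolar), /ʈʂ/ (retroflex).
Voiced: /dz/ (alveolar), /dʒ/ (postalveolar), /ɖʐ/ (retroflex), /dʑ/ (alveolo-palatal).
The alveolo-palatal row has no voiceless member, so the gap is the voiceless alveolo-palatal affricate /tɕ/.

/tɕ/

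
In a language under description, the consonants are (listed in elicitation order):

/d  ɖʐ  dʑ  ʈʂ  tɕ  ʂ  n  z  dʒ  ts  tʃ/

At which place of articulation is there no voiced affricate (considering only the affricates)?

alveolar

place of articulation  voiceless  voiced  
alveolar          ts        —       
postalveolar      tʃ        dʒ      
retroflex         ʈʂ        ɖʐ      
alveolo-palatal   tɕ        dʑ      
Every place of articulation has a voiced member except alveolar, where /dz/ would be expected.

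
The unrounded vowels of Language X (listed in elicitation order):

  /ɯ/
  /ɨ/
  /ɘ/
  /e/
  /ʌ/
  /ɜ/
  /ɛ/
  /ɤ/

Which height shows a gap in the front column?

high

high: front —, central /ɨ/, back /ɯ/.
high-mid: front /e/, central /ɘ/, back /ɤ/.
low-mid: front /ɛ/, central /ɜ/, back /ʌ/.
Every height has a front member except high, where /i/ would be expected.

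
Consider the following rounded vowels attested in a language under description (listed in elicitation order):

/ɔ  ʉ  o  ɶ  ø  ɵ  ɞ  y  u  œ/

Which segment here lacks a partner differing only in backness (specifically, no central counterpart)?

/ɶ/

High: /y/ ~ /ʉ/ ~ /u/
High-mid: /ø/ ~ /ɵ/ ~ /o/
Low-mid: /œ/ ~ /ɞ/ ~ /ɔ/
Low: only /ɶ/ (front); no central partner.
So /ɶ/ is the unpaired segment.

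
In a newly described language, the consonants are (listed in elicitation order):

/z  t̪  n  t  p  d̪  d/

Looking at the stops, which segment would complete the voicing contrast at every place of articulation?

/b/

Voiceless: /p/ (bilabial), /t̪/ (dental), /t/ (alveolar).
Voiced: /d̪/ (dental), /d/ (alveolar).
The bilabial row has no voiced member, so the gap is the voiced bilabial stop /b/.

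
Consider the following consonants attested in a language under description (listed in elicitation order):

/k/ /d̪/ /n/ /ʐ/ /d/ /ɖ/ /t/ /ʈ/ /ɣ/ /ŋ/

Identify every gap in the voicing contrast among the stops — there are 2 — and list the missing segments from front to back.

/t̪/, /ɡ/

place of articulation  voiceless  voiced  
dental            —         d̪      
alveolar          t         d       
retroflex         ʈ         ɖ       
velar             k         —       
Gaps, from front to back: dental lacks voiceless (/t̪/); velar lacks voiced (/ɡ/).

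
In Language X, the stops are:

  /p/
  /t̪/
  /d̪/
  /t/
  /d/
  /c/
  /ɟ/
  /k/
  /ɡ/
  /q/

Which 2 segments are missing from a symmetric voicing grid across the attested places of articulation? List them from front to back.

Voiceless: /p/ (bilabial), /t̪/ (dental), /t/ (alveolar), /c/ (palatal), /k/ (velar), /q/ (uvular).
Voiced: /d̪/ (dental), /d/ (alveolar), /ɟ/ (palatal), /ɡ/ (velar).
Gaps, from front to back: bilabial lacks voiced (/b/); uvular lacks voiced (/ɢ/).

/b/, /ɢ/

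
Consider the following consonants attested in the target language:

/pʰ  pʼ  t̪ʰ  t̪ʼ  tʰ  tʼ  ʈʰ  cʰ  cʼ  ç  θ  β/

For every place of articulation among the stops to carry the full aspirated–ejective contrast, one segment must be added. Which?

place of articulation  aspirated  ejective
bilabial          pʰ        pʼ      
dental            t̪ʰ       t̪ʼ     
alveolar          tʰ        tʼ      
retroflex         ʈʰ        —       
palatal           cʰ        cʼ      
The retroflex row has no ejective member, so the gap is the ejective retroflex stop /ʈʼ/.

/ʈʼ/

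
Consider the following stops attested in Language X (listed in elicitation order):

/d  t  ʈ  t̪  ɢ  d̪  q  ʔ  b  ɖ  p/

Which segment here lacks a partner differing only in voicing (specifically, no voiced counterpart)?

/ʔ/

Bilabial: /p/ ~ /b/
Dental: /t̪/ ~ /d̪/
Alveolar: /t/ ~ /d/
Retroflex: /ʈ/ ~ /ɖ/
Uvular: /q/ ~ /ɢ/
Glottal: only /ʔ/ (voiceless); no voiced partner.
So /ʔ/ is the unpaired segment.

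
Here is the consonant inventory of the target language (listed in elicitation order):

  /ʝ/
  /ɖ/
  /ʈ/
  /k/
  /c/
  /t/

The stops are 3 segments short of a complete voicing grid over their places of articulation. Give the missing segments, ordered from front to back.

alveolar: voiceless /t/, voiced —.
retroflex: voiceless /ʈ/, voiced /ɖ/.
palatal: voiceless /c/, voiced —.
velar: voiceless /k/, voiced —.
Gaps, from front to back: alveolar lacks voiced (/d/); palatal lacks voiced (/ɟ/); velar lacks voiced (/ɡ/).

/d/, /ɟ/, /ɡ/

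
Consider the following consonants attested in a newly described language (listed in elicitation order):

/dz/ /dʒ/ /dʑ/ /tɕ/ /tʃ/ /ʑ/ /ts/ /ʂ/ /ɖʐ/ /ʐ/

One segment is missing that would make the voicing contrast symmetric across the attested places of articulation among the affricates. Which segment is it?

/ʈʂ/

place of articulation  voiceless  voiced  
alveolar          ts        dz      
postalveolar      tʃ        dʒ      
retroflex         —         ɖʐ      
alveolo-palatal   tɕ        dʑ      
The retroflex row has no voiceless member, so the gap is the voiceless retroflex affricate /ʈʂ/.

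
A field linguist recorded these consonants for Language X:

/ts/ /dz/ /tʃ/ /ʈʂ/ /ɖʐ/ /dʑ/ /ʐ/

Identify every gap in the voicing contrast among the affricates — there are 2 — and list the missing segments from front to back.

/dʒ/, /tɕ/

alveolar: voiceless /ts/, voiced /dz/.
postalveolar: voiceless /tʃ/, voiced —.
retroflex: voiceless /ʈʂ/, voiced /ɖʐ/.
alveolo-palatal: voiceless —, voiced /dʑ/.
Gaps, from front to back: postalveolar lacks voiced (/dʒ/); alveolo-palatal lacks voiceless (/tɕ/).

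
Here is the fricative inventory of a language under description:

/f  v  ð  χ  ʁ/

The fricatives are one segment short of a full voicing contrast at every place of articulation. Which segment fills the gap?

/θ/

place of articulation  voiceless  voiced  
labiodental       f         v       
dental            —         ð       
uvular            χ         ʁ       
The dental row has no voiceless member, so the gap is the voiceless dental fricative /θ/.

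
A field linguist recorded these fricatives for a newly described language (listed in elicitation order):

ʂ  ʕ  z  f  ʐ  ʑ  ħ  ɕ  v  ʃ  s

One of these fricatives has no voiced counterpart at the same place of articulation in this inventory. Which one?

/ʃ/

Labiodental: /f/ ~ /v/
Alveolar: /s/ ~ /z/
Retroflex: /ʂ/ ~ /ʐ/
Alveolo-palatal: /ɕ/ ~ /ʑ/
Pharyngeal: /ħ/ ~ /ʕ/
Postalveolar: only /ʃ/ (voiceless); no voiced partner.
So /ʃ/ is the unpaired segment.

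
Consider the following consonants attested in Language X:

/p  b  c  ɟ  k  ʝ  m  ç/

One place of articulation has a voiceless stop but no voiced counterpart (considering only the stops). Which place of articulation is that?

bilabial: voiceless /p/, voiced /b/.
palatal: voiceless /c/, voiced /ɟ/.
velar: voiceless /k/, voiced —.
Every place of articulation has a voiced member except velar, where /ɡ/ would be expected.

velar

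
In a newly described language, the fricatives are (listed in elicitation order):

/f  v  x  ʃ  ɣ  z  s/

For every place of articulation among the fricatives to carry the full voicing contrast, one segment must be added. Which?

/ʒ/

labiodental: voiceless /f/, voiced /v/.
alveolar: voiceless /s/, voiced /z/.
postalveolar: voiceless /ʃ/, voiced —.
velar: voiceless /x/, voiced /ɣ/.
The postalveolar row has no voiced member, so the gap is the voiced postalveolar fricative /ʒ/.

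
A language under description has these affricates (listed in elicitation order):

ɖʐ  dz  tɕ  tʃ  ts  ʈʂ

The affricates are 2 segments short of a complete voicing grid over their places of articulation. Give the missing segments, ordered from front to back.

place of articulation  voiceless  voiced  
alveolar          ts        dz      
postalveolar      tʃ        —       
retroflex         ʈʂ        ɖʐ      
alveolo-palatal   tɕ        —       
Gaps, from front to back: postalveolar lacks voiced (/dʒ/); alveolo-palatal lacks voiced (/dʑ/).

/dʒ/, /dʑ/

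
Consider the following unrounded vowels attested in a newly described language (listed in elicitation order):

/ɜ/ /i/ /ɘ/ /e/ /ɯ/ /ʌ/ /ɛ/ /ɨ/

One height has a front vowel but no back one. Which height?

high-mid

height            front     central   back    
high              i         ɨ         ɯ       
high-mid          e         ɘ         —       
low-mid           ɛ         ɜ         ʌ       
Every height has a back member except high-mid, where /ɤ/ would be expected.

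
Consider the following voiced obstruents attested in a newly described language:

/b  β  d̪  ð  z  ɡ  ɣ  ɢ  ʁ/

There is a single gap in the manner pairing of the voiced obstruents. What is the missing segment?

place of articulation  stop      fricative
bilabial          b         β       
dental            d̪        ð       
alveolar          —         z       
velar             ɡ         ɣ       
uvular            ɢ         ʁ       
The alveolar row has no stop member, so the gap is the alveolar stop /d/.

/d/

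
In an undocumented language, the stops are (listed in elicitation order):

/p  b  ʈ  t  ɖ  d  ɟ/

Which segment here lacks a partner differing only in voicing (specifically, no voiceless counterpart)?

/ɟ/

Bilabial: /p/ ~ /b/
Alveolar: /t/ ~ /d/
Retroflex: /ʈ/ ~ /ɖ/
Palatal: only /ɟ/ (voiced); no voiceless partner.
So /ɟ/ is the unpaired segment.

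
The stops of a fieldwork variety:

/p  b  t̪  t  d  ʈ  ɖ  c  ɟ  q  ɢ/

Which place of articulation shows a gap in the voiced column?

dental

place of articulation  voiceless  voiced  
bilabial          p         b       
dental            t̪        —       
alveolar          t         d       
retroflex         ʈ         ɖ       
palatal           c         ɟ       
uvular            q         ɢ       
Every place of articulation has a voiced member except dental, where /d̪/ would be expected.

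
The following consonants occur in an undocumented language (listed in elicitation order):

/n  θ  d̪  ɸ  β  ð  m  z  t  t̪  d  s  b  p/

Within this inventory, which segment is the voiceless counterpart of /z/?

/z/ is a voiced alveolar fricative.
The voiceless counterpart is a voiceless alveolar fricative — in this inventory, /s/.

/s/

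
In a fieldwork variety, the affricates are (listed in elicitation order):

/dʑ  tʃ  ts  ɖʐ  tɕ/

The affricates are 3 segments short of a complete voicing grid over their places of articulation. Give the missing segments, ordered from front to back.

/dz/, /dʒ/, /ʈʂ/

place of articulation  voiceless  voiced  
alveolar          ts        —       
postalveolar      tʃ        —       
retroflex         —         ɖʐ      
alveolo-palatal   tɕ        dʑ      
Gaps, from front to back: alveolar lacks voiced (/dz/); postalveolar lacks voiced (/dʒ/); retroflex lacks voiceless (/ʈʂ/).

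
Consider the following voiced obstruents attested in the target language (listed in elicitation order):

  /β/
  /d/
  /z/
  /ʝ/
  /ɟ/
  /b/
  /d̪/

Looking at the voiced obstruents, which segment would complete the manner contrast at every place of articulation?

bilabial: stop /b/, fricative /β/.
dental: stop /d̪/, fricative —.
alveolar: stop /d/, fricative /z/.
palatal: stop /ɟ/, fricative /ʝ/.
The dental row has no fricative member, so the gap is the dental fricative /ð/.

/ð/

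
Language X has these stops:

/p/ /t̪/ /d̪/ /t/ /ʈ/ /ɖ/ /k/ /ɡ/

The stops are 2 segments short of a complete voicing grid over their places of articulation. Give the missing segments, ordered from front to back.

place of articulation  voiceless  voiced  
bilabial          p         —       
dental            t̪        d̪      
alveolar          t         —       
retroflex         ʈ         ɖ       
velar             k         ɡ       
Gaps, from front to back: bilabial lacks voiced (/b/); alveolar lacks voiced (/d/).

/b/, /d/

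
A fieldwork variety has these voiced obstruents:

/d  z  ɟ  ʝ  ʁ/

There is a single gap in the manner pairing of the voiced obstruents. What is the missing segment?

place of articulation  stop      fricative
alveolar          d         z       
palatal           ɟ         ʝ       
uvular            —         ʁ       
The uvular row has no stop member, so the gap is the uvular stop /ɢ/.

/ɢ/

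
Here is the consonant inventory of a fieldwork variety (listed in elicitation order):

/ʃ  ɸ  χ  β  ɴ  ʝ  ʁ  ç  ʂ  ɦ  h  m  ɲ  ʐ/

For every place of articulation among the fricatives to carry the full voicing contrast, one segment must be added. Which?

/ʒ/

Voiceless: /ɸ/ (bilabial), /ʃ/ (postalveolar), /ʂ/ (retroflex), /ç/ (palatal), /χ/ (uvular), /h/ (glottal).
Voiced: /β/ (bilabial), /ʐ/ (retroflex), /ʝ/ (palatal), /ʁ/ (uvular), /ɦ/ (glottal).
The postalveolar row has no voiced member, so the gap is the voiced postalveolar fricative /ʒ/.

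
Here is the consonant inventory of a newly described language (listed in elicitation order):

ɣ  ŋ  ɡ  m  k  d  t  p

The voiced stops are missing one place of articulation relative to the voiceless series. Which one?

bilabial

place of articulation  voiceless  voiced  
bilabial          p         —       
alveolar          t         d       
velar             k         ɡ       
Every place of articulation has a voiced member except bilabial, where /b/ would be expected.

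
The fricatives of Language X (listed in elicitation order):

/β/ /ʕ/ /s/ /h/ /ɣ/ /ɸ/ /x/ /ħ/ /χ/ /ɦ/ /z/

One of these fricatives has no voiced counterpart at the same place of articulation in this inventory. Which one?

/χ/

Bilabial: /ɸ/ ~ /β/
Alveolar: /s/ ~ /z/
Velar: /x/ ~ /ɣ/
Pharyngeal: /ħ/ ~ /ʕ/
Glottal: /h/ ~ /ɦ/
Uvular: only /χ/ (voiceless); no voiced partner.
So /χ/ is the unpaired segment.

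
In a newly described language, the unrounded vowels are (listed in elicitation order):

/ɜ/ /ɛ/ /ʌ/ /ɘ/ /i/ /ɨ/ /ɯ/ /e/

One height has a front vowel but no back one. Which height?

Front: /i/ (high), /e/ (high-mid), /ɛ/ (low-mid).
Central: /ɨ/ (high), /ɘ/ (high-mid), /ɜ/ (low-mid).
Back: /ɯ/ (high), /ʌ/ (low-mid).
Every height has a back member except high-mid, where /ɤ/ would be expected.

high-mid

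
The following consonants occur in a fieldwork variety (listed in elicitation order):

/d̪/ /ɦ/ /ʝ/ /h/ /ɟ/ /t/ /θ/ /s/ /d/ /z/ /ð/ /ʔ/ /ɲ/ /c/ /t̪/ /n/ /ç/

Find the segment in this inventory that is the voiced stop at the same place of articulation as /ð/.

/ð/ is a voiced dental fricative.
The voiced stop at the same place is a voiced dental stop — in this inventory, /d̪/.

/d̪/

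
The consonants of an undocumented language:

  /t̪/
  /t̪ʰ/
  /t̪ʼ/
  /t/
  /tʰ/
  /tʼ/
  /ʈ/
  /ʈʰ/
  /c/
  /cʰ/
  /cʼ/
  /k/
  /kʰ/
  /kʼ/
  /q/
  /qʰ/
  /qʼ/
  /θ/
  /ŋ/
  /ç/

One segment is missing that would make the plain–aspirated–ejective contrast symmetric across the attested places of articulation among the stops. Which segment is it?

place of articulation  plain     aspirated  ejective
dental            t̪        t̪ʰ       t̪ʼ     
alveolar          t         tʰ        tʼ      
retroflex         ʈ         ʈʰ        —       
palatal           c         cʰ        cʼ      
velar             k         kʰ        kʼ      
uvular            q         qʰ        qʼ      
The retroflex row has no ejective member, so the gap is the ejective retroflex stop /ʈʼ/.

/ʈʼ/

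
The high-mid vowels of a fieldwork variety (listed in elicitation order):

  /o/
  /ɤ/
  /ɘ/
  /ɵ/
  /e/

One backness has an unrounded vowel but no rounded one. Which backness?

Unrounded: /e/ (front), /ɘ/ (central), /ɤ/ (back).
Rounded: /ɵ/ (central), /o/ (back).
Every backness has a rounded member except front, where /ø/ would be expected.

front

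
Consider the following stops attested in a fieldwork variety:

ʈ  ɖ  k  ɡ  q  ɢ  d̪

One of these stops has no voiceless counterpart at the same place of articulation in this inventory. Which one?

Retroflex: /ʈ/ ~ /ɖ/
Velar: /k/ ~ /ɡ/
Uvular: /q/ ~ /ɢ/
Dental: only /d̪/ (voiced); no voiceless partner.
So /d̪/ is the unpaired segment.

/d̪/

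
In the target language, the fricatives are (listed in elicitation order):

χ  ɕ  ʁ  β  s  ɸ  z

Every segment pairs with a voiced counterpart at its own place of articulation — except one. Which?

/ɕ/

Bilabial: /ɸ/ ~ /β/
Alveolar: /s/ ~ /z/
Uvular: /χ/ ~ /ʁ/
Alveolo-palatal: only /ɕ/ (voiceless); no voiced partner.
So /ɕ/ is the unpaired segment.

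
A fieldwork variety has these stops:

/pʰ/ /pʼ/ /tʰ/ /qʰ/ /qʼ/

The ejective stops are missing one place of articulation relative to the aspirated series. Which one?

alveolar

bilabial: aspirated /pʰ/, ejective /pʼ/.
alveolar: aspirated /tʰ/, ejective —.
uvular: aspirated /qʰ/, ejective /qʼ/.
Every place of articulation has an ejective member except alveolar, where /tʼ/ would be expected.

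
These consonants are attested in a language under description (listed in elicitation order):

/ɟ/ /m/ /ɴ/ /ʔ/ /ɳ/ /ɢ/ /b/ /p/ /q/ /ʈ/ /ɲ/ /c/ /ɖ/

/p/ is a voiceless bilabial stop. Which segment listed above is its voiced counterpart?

/b/

The voiced counterpart is a voiced bilabial stop — in this inventory, /b/.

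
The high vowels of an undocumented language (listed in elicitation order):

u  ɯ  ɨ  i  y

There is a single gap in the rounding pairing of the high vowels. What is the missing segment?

/ʉ/

Unrounded: /i/ (front), /ɨ/ (central), /ɯ/ (back).
Rounded: /y/ (front), /u/ (back).
The central row has no rounded member, so the gap is the central rounded vowel /ʉ/.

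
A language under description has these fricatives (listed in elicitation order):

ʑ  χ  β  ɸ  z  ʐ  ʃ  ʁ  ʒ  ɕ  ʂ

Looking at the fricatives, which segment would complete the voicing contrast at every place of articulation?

/s/

Voiceless: /ɸ/ (bilabial), /ʃ/ (postalveolar), /ʂ/ (retroflex), /ɕ/ (alveolo-palatal), /χ/ (uvular).
Voiced: /β/ (bilabial), /z/ (alveolar), /ʒ/ (postalveolar), /ʐ/ (retroflex), /ʑ/ (alveolo-palatal), /ʁ/ (uvular).
The alveolar row has no voiceless member, so the gap is the voiceless alveolar fricative /s/.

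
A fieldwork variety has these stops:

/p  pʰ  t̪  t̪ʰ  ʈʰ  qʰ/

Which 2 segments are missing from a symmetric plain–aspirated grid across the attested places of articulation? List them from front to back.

/ʈ/, /q/

Plain: /p/ (bilabial), /t̪/ (dental).
Aspirated: /pʰ/ (bilabial), /t̪ʰ/ (dental), /ʈʰ/ (retroflex), /qʰ/ (uvular).
Gaps, from front to back: retroflex lacks plain (/ʈ/); uvular lacks plain (/q/).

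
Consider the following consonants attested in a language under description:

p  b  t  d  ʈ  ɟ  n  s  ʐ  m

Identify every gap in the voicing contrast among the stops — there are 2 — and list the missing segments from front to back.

bilabial: voiceless /p/, voiced /b/.
alveolar: voiceless /t/, voiced /d/.
retroflex: voiceless /ʈ/, voiced —.
palatal: voiceless —, voiced /ɟ/.
Gaps, from front to back: retroflex lacks voiced (/ɖ/); palatal lacks voiceless (/c/).

/ɖ/, /c/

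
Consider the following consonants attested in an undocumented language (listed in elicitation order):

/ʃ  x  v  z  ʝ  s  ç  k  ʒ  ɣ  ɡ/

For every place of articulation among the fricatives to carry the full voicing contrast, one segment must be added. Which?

/f/

labiodental: voiceless —, voiced /v/.
alveolar: voiceless /s/, voiced /z/.
postalveolar: voiceless /ʃ/, voiced /ʒ/.
palatal: voiceless /ç/, voiced /ʝ/.
velar: voiceless /x/, voiced /ɣ/.
The labiodental row has no voiceless member, so the gap is the voiceless labiodental fricative /f/.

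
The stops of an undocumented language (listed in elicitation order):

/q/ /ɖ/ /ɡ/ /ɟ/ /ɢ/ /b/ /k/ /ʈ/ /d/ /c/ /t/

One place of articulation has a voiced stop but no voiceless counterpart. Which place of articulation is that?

Voiceless: /t/ (alveolar), /ʈ/ (retroflex), /c/ (palatal), /k/ (velar), /q/ (uvular).
Voiced: /b/ (bilabial), /d/ (alveolar), /ɖ/ (retroflex), /ɟ/ (palatal), /ɡ/ (velar), /ɢ/ (uvular).
Every place of articulation has a voiceless member except bilabial, where /p/ would be expected.

bilabial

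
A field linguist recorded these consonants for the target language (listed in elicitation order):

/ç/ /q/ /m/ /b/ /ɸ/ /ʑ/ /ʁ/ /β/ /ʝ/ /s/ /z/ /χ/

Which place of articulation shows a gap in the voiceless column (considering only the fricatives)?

alveolo-palatal

Voiceless: /ɸ/ (bilabial), /s/ (alveolar), /ç/ (palatal), /χ/ (uvular).
Voiced: /β/ (bilabial), /z/ (alveolar), /ʑ/ (alveolo-palatal), /ʝ/ (palatal), /ʁ/ (uvular).
Every place of articulation has a voiceless member except alveolo-palatal, where /ɕ/ would be expected.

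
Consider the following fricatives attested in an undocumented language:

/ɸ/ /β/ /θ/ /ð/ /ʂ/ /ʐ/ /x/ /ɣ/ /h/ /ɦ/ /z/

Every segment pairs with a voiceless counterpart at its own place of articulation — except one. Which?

Bilabial: /ɸ/ ~ /β/
Dental: /θ/ ~ /ð/
Retroflex: /ʂ/ ~ /ʐ/
Velar: /x/ ~ /ɣ/
Glottal: /h/ ~ /ɦ/
Alveolar: only /z/ (voiced); no voiceless partner.
So /z/ is the unpaired segment.

/z/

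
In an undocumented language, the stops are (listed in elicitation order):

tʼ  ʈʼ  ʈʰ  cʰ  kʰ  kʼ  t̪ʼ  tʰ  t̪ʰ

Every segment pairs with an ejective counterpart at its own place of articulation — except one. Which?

Dental: /t̪ʰ/ ~ /t̪ʼ/
Alveolar: /tʰ/ ~ /tʼ/
Retroflex: /ʈʰ/ ~ /ʈʼ/
Velar: /kʰ/ ~ /kʼ/
Palatal: only /cʰ/ (aspirated); no ejective partner.
So /cʰ/ is the unpaired segment.

/cʰ/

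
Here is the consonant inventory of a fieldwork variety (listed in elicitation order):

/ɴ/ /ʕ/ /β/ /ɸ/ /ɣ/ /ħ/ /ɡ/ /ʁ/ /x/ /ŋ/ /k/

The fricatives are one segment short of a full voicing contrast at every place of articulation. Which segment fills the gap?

Voiceless: /ɸ/ (bilabial), /x/ (velar), /ħ/ (pharyngeal).
Voiced: /β/ (bilabial), /ɣ/ (velar), /ʁ/ (uvular), /ʕ/ (pharyngeal).
The uvular row has no voiceless member, so the gap is the voiceless uvular fricative /χ/.

/χ/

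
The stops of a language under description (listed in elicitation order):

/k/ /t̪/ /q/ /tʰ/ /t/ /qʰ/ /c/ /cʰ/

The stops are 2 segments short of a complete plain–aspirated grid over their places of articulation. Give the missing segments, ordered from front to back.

/t̪ʰ/, /kʰ/

dental: plain /t̪/, aspirated —.
alveolar: plain /t/, aspirated /tʰ/.
palatal: plain /c/, aspirated /cʰ/.
velar: plain /k/, aspirated —.
uvular: plain /q/, aspirated /qʰ/.
Gaps, from front to back: dental lacks aspirated (/t̪ʰ/); velar lacks aspirated (/kʰ/).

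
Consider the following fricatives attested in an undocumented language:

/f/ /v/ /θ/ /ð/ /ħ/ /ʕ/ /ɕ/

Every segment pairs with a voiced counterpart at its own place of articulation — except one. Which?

/ɕ/

Labiodental: /f/ ~ /v/
Dental: /θ/ ~ /ð/
Pharyngeal: /ħ/ ~ /ʕ/
Alveolo-palatal: only /ɕ/ (voiceless); no voiced partner.
So /ɕ/ is the unpaired segment.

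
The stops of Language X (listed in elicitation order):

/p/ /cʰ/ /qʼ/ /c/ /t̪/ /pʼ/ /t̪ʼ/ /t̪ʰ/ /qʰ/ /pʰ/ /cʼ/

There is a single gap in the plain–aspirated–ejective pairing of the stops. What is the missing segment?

/q/

Plain: /p/ (bilabial), /t̪/ (dental), /c/ (palatal).
Aspirated: /pʰ/ (bilabial), /t̪ʰ/ (dental), /cʰ/ (palatal), /qʰ/ (uvular).
Ejective: /pʼ/ (bilabial), /t̪ʼ/ (dental), /cʼ/ (palatal), /qʼ/ (uvular).
The uvular row has no plain member, so the gap is the plain uvular stop /q/.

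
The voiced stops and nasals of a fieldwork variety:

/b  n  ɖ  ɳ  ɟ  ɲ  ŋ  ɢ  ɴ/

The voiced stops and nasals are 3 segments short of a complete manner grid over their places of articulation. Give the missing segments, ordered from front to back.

/m/, /d/, /ɡ/

place of articulation  oral stop  nasal   
bilabial          b         —       
alveolar          —         n       
retroflex         ɖ         ɳ       
palatal           ɟ         ɲ       
velar             —         ŋ       
uvular            ɢ         ɴ       
Gaps, from front to back: bilabial lacks nasal (/m/); alveolar lacks oral stop (/d/); velar lacks oral stop (/ɡ/).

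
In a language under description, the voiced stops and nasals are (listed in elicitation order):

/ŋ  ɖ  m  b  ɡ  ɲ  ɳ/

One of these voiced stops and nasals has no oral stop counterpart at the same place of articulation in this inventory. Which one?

Bilabial: /b/ ~ /m/
Retroflex: /ɖ/ ~ /ɳ/
Velar: /ɡ/ ~ /ŋ/
Palatal: only /ɲ/ (nasal); no oral stop partner.
So /ɲ/ is the unpaired segment.

/ɲ/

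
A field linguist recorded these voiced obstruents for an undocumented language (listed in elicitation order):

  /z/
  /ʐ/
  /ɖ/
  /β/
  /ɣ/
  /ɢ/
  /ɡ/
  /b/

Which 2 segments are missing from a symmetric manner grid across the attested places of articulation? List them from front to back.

place of articulation  stop      fricative
bilabial          b         β       
alveolar          —         z       
retroflex         ɖ         ʐ       
velar             ɡ         ɣ       
uvular            ɢ         —       
Gaps, from front to back: alveolar lacks stop (/d/); uvular lacks fricative (/ʁ/).

/d/, /ʁ/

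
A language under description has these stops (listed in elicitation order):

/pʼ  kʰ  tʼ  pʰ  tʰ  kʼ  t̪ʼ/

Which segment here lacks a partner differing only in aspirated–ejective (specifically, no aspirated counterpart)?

/t̪ʼ/

Bilabial: /pʰ/ ~ /pʼ/
Alveolar: /tʰ/ ~ /tʼ/
Velar: /kʰ/ ~ /kʼ/
Dental: only /t̪ʼ/ (ejective); no aspirated partner.
So /t̪ʼ/ is the unpaired segment.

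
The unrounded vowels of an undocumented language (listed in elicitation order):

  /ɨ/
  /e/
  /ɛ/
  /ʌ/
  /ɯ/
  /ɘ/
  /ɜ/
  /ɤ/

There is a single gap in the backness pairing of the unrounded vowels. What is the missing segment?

Front: /e/ (high-mid), /ɛ/ (low-mid).
Central: /ɨ/ (high), /ɘ/ (high-mid), /ɜ/ (low-mid).
Back: /ɯ/ (high), /ɤ/ (high-mid), /ʌ/ (low-mid).
The high row has no front member, so the gap is the high front unrounded vowel /i/.

/i/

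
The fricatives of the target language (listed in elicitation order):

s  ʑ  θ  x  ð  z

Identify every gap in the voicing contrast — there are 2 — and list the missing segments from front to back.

/ɕ/, /ɣ/

place of articulation  voiceless  voiced  
dental            θ         ð       
alveolar          s         z       
alveolo-palatal   —         ʑ       
velar             x         —       
Gaps, from front to back: alveolo-palatal lacks voiceless (/ɕ/); velar lacks voiced (/ɣ/).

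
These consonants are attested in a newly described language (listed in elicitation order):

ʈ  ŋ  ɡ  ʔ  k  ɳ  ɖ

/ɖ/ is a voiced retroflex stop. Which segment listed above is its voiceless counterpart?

/ʈ/

The voiceless counterpart is a voiceless retroflex stop — in this inventory, /ʈ/.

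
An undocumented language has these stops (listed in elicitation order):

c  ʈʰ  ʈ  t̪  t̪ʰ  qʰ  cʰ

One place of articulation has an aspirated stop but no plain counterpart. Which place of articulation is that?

place of articulation  plain     aspirated
dental            t̪        t̪ʰ     
retroflex         ʈ         ʈʰ      
palatal           c         cʰ      
uvular            —         qʰ      
Every place of articulation has a plain member except uvular, where /q/ would be expected.

uvular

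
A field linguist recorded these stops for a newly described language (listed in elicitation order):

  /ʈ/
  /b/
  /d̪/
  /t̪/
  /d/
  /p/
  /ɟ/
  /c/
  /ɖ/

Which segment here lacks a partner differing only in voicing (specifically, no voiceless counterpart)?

/d/

Bilabial: /p/ ~ /b/
Dental: /t̪/ ~ /d̪/
Retroflex: /ʈ/ ~ /ɖ/
Palatal: /c/ ~ /ɟ/
Alveolar: only /d/ (voiced); no voiceless partner.
So /d/ is the unpaired segment.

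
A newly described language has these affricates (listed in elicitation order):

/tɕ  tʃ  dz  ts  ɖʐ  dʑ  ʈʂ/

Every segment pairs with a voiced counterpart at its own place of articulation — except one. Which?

Alveolar: /ts/ ~ /dz/
Retroflex: /ʈʂ/ ~ /ɖʐ/
Alveolo-palatal: /tɕ/ ~ /dʑ/
Postalveolar: only /tʃ/ (voiceless); no voiced partner.
So /tʃ/ is the unpaired segment.

/tʃ/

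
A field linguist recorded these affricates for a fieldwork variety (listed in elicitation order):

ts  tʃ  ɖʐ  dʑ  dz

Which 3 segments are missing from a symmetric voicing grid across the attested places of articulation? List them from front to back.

/dʒ/, /ʈʂ/, /tɕ/

place of articulation  voiceless  voiced  
alveolar          ts        dz      
postalveolar      tʃ        —       
retroflex         —         ɖʐ      
alveolo-palatal   —         dʑ      
Gaps, from front to back: postalveolar lacks voiced (/dʒ/); retroflex lacks voiceless (/ʈʂ/); alveolo-palatal lacks voiceless (/tɕ/).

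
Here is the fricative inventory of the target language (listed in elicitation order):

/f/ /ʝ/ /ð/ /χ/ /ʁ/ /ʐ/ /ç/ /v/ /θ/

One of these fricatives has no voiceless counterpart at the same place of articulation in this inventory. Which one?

/ʐ/

Labiodental: /f/ ~ /v/
Dental: /θ/ ~ /ð/
Palatal: /ç/ ~ /ʝ/
Uvular: /χ/ ~ /ʁ/
Retroflex: only /ʐ/ (voiced); no voiceless partner.
So /ʐ/ is the unpaired segment.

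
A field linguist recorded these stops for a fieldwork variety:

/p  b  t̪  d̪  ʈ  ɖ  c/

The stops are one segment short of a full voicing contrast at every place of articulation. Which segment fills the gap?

/ɟ/

bilabial: voiceless /p/, voiced /b/.
dental: voiceless /t̪/, voiced /d̪/.
retroflex: voiceless /ʈ/, voiced /ɖ/.
palatal: voiceless /c/, voiced —.
The palatal row has no voiced member, so the gap is the voiced palatal stop /ɟ/.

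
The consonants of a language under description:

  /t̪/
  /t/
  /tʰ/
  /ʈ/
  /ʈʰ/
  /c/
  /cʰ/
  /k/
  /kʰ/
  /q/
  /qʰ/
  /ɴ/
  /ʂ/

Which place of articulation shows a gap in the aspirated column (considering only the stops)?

Plain: /t̪/ (dental), /t/ (alveolar), /ʈ/ (retroflex), /c/ (palatal), /k/ (velar), /q/ (uvular).
Aspirated: /tʰ/ (alveolar), /ʈʰ/ (retroflex), /cʰ/ (palatal), /kʰ/ (velar), /qʰ/ (uvular).
Every place of articulation has an aspirated member except dental, where /t̪ʰ/ would be expected.

dental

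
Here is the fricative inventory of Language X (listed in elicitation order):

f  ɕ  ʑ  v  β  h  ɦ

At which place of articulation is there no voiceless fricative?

bilabial: voiceless —, voiced /β/.
labiodental: voiceless /f/, voiced /v/.
alveolo-palatal: voiceless /ɕ/, voiced /ʑ/.
glottal: voiceless /h/, voiced /ɦ/.
Every place of articulation has a voiceless member except bilabial, where /ɸ/ would be expected.

bilabial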